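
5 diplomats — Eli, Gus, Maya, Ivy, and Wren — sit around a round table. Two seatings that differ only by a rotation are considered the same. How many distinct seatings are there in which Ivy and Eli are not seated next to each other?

12

Without the restriction there are (4)! = 24 seatings.
Those with Ivy next to Eli: fuse the pair into one unit and seat 4 units around a circle — 2·(3)! = 12.
Subtracting, 24 − 12 = 12.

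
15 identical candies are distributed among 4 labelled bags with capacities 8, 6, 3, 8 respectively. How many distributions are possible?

Ignoring the caps, the number of non-negative solutions to x_1+…+x_4 = 15 is C(18,3) = 816.
Subtract solutions that violate a single cap (substitute x_i' = x_i − (cap_i+1)): x_1 ≥ 9 gives C(9,3) = 84; x_2 ≥ 7 gives C(11,3) = 165; x_3 ≥ 4 gives C(14,3) = 364; x_4 ≥ 9 gives C(9,3) = 84. Together 697.
Add back pairs where two caps are both exceeded: 0 + 10 + 0 + 35 + 0 + 10 = 55.
By inclusion–exclusion the count is 816 − 697 + 55 = 174.

174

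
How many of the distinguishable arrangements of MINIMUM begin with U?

Fix U in the first position and arrange the remaining 6 letters.
Those 6 letters have I appearing twice and M appearing 3 times, giving (6)!/(3!·2!) = 60.

60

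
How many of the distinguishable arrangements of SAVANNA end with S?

60

Fix S in the last position and arrange the remaining 6 letters.
Those 6 letters have A appearing 3 times and N appearing twice, giving (6)!/(3!·2!) = 60.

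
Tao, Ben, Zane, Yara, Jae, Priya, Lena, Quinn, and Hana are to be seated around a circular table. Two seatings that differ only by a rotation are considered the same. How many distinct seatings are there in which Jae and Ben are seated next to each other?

Glue Jae and Ben into a block (2 internal orders). Seating 8 units around a circle gives (7)! arrangements.
So 2 × (7)! = 2 × 5040 = 10080.

10080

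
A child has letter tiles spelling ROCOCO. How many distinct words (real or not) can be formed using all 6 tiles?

ROCOCO has 6 letters with C appearing twice and O appearing 3 times.
The number of distinct arrangements is 6!/(3!·2!) = 720/12 = 60.

60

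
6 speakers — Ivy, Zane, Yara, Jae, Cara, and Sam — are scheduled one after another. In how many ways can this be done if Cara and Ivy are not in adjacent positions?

480

Of the 6! = 720 arrangements, those with Cara and Ivy adjacent number 2 × 5! = 240 (treat the pair as a block with 2 internal orders).
Complementary counting: 720 − 240 = 480.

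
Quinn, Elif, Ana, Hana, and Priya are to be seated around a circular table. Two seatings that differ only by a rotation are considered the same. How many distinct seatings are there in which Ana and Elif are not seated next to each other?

All circular seatings of 5 people number (4)! = 24.
Seatings with Ana beside Elif: treat them as a block with 2 internal orders, giving 2 × (3)! = 12.
Subtracting, 24 − 12 = 12.

12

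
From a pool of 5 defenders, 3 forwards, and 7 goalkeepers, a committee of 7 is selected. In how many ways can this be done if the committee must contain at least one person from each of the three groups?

5516

With no constraint there are C(15,7) = 6435 possible selections.
Selections missing a whole group: no defenders → C(10,7) = 120; no forwards → C(12,7) = 792; no goalkeepers → C(8,7) = 8.
Add back selections omitting two groups (i.e. drawn from a single group): C(5,7) + C(3,7) + C(7,7) = 1.
By inclusion–exclusion: 6435 − 920 + 1 = 5516.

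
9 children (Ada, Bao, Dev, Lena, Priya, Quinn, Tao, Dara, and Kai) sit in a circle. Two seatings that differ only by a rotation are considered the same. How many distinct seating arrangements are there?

40320

Around a circle, 9 distinct people have 9!/9 = (8)! = 40320 rotationally distinct seatings.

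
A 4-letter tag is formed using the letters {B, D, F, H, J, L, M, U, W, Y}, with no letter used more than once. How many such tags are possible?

With no repetition, fill the 4 letters in order: 10 choices, then 9, down to 7.
10 × 9 × 8 × 7 = 5040.

5040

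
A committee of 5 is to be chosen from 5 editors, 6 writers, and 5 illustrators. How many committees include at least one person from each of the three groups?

3200

Unrestricted: C(16,5) = 4368 ways to pick any 5 of the 16.
Selections missing a whole group: no editors → C(11,5) = 462; no writers → C(10,5) = 252; no illustrators → C(11,5) = 462.
Add back selections omitting two groups (i.e. drawn from a single group): C(5,5) + C(6,5) + C(5,5) = 8.
By inclusion–exclusion: 4368 − 1176 + 8 = 3200.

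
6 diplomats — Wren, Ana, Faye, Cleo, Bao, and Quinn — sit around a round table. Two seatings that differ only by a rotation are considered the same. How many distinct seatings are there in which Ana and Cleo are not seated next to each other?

All circular seatings of 6 people number (5)! = 120.
Those with Ana next to Cleo: fuse the pair into one unit and seat 5 units around a circle — 2·(4)! = 48.
Subtracting, 120 − 48 = 72.

72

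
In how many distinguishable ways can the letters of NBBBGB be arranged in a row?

30

NBBBGB has 6 letters with B appearing 4 times.
The number of distinct arrangements is 6!/(4!) = 720/24 = 30.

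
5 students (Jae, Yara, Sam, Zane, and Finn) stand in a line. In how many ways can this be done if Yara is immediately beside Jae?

48

Glue Yara and Jae into one block (2 internal orders), leaving 4 units to arrange in a row.
That gives 2 × 4! = 2 × 24 = 48.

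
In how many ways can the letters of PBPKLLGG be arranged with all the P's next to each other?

Treat the 2 copies of P as a single block. The multiset to arrange is then {PP, B, G, G, K, L, L}, 7 items in all.
That gives (7)!/(2!·2!) = 1260 arrangements.

1260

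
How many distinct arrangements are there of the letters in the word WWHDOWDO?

Letter multiplicities in WWHDOWDO: D×2, H×1, O×2, W×3.
So there are 8! / (3!·2!·2!) = 1680 distinguishable arrangements.

1680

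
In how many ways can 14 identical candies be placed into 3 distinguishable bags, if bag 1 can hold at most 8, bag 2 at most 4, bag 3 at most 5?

10

By stars and bars, unrestricted non-negative solutions to x_1+…+x_3 = 14 number C(14+2,2) = 120.
Subtract solutions that violate a single cap (substitute x_i' = x_i − (cap_i+1)): x_1 ≥ 9 gives C(7,2) = 21; x_2 ≥ 5 gives C(11,2) = 55; x_3 ≥ 6 gives C(10,2) = 45. Together 121.
Add back pairs where two caps are both exceeded: 1 + 0 + 10 = 11.
By inclusion–exclusion the count is 120 − 121 + 11 = 10.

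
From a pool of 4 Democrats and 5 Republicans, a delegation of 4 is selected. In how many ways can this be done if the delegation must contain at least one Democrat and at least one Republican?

120

With no constraint there are C(9,4) = 126 possible selections.
Selections missing a whole group: no Democrats → C(5,4) = 5; no Republicans → C(4,4) = 1.
Both groups omitted at once is impossible, so 126 − 6 = 120.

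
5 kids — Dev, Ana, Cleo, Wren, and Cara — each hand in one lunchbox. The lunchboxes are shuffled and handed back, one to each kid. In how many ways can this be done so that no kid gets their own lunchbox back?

44

This is the derangement count D_5: permutations of 5 items with no fixed point.
By inclusion–exclusion this is Σ_{j=0}^{5} (−1)^j C(5,j)·(5−j)!.
Computing: 120 − 120 + 60 − 20 + 5 − 1 = 44.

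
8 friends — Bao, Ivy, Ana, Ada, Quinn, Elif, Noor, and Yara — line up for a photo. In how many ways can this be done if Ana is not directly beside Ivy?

30240

Of the 8! = 40320 arrangements, those with Ana and Ivy adjacent number 2 × 7! = 10080 (treat the pair as a block with 2 internal orders).
So 40320 − 10080 = 30240 arrangements keep them apart.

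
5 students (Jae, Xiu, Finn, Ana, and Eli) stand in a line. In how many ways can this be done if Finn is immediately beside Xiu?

Glue Finn and Xiu into one block (2 internal orders), leaving 4 units to arrange in a row.
That gives 2 × 4! = 2 × 24 = 48.

48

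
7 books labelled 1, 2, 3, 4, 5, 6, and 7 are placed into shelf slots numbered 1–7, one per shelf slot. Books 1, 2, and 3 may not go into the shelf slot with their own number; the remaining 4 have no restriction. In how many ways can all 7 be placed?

3216

Let Aᵢ (for i ∈ {1, 2, 3}) be the placements that put book i in its forbidden shelf slot. Any j of these fix j positions, leaving (7−j)! ways to fill the rest, and there are C(3,j) ways to pick which j.
By inclusion–exclusion, the number of valid placements is Σ_{j=0}^{3} (−1)^j C(3,j)·(7−j)!.
Computing: 5040 − 2160 + 360 − 24 = 3216.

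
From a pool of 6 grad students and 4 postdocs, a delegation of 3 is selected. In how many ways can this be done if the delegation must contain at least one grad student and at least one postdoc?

96

With no constraint there are C(10,3) = 120 possible selections.
Subtract selections that omit an entire group: no grad students → C(4,3) = 4; no postdocs → C(6,3) = 20.
Both groups omitted at once is impossible, so 120 − 24 = 96.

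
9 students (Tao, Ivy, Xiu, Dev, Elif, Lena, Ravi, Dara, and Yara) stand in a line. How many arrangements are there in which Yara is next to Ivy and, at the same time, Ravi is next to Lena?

Treat {Yara,Ivy} as one block (2 orders) and {Ravi,Lena} as another (2 orders).
That leaves 7 units to arrange: 2 × 2 × 7! = 4 × 5040 = 20160.

20160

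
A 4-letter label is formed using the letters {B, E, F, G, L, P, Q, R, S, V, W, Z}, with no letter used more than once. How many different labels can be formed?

11880

This is a permutation of 4 out of 12: P(12,4) = 12!/8!.
12 × 11 × 10 × 9 = 11880.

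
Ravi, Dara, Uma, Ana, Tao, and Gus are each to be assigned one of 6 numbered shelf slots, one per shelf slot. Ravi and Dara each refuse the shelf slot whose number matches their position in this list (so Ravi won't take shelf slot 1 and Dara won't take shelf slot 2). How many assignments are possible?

504

Let Aᵢ (for i ∈ {1, 2}) be the placements that put person i in their forbidden shelf slot. Any j of these fix j positions, leaving (6−j)! ways to fill the rest, and there are C(2,j) ways to pick which j.
By inclusion–exclusion, the number of valid placements is Σ_{j=0}^{2} (−1)^j C(2,j)·(6−j)!.
Computing: 720 − 240 + 24 = 504.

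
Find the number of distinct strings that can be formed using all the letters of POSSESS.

210

POSSESS has 7 letters with S appearing 4 times.
The number of distinct arrangements is 7!/(4!) = 5040/24 = 210.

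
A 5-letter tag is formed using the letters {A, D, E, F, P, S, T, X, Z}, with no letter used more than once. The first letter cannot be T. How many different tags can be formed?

13440

The first letter has 9−1 = 8 choices (anything except T).
The remaining 4 letters are filled from the other 8 symbols without repetition: 8 × 7 × 6 × 5 = 1680.
Total: 8 × 1680 = 13440.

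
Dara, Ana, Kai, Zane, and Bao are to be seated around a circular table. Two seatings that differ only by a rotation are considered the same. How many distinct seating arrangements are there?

Around a circle, 5 distinct people have 5!/5 = (4)! = 24 rotationally distinct seatings.

24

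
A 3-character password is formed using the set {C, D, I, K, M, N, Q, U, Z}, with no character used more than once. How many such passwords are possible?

With no repetition, fill the 3 characters in order: 9 choices, then 8, down to 7.
That product is 9 × 8 × 7 = 504.

504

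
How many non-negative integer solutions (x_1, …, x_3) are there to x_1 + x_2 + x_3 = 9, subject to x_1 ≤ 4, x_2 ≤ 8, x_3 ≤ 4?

By stars and bars, unrestricted non-negative solutions to x_1+…+x_3 = 9 number C(9+2,2) = 55.
Subtract solutions that violate a single cap (substitute x_i' = x_i − (cap_i+1)): x_1 ≥ 5 gives C(6,2) = 15; x_2 ≥ 9 gives C(2,2) = 1; x_3 ≥ 5 gives C(6,2) = 15. Together 31.
No two caps can be exceeded simultaneously, so the pair terms are all 0.
By inclusion–exclusion the count is 55 − 31 + 0 = 24.

24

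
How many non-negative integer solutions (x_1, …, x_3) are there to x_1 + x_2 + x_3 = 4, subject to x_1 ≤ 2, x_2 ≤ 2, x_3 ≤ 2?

Ignoring the caps, the number of non-negative solutions to x_1+…+x_3 = 4 is C(6,2) = 15.
Subtract solutions that violate a single cap (substitute x_i' = x_i − (cap_i+1)): x_1 ≥ 3 gives C(3,2) = 3; x_2 ≥ 3 gives C(3,2) = 3; x_3 ≥ 3 gives C(3,2) = 3. Together 9.
No two caps can be exceeded simultaneously, so the pair terms are all 0.
By inclusion–exclusion the count is 15 − 9 + 0 = 6.

6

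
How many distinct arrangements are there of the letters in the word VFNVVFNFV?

1260

Letter multiplicities in VFNVVFNFV: F×3, N×2, V×4.
The number of distinct arrangements is 9!/(4!·3!·2!) = 362880/288 = 1260.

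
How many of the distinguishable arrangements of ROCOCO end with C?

20

Fix C in the last position and arrange the remaining 5 letters.
Those 5 letters have O appearing 3 times, giving (5)!/(3!) = 20.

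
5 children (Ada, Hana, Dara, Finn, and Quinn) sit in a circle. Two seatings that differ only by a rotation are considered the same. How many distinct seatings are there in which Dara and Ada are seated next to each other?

Treat {Dara, Ada} as one unit (2 internal orders) and seat the resulting 4 units around the table: (3)! circular arrangements.
So 2 × (3)! = 2 × 6 = 12.

12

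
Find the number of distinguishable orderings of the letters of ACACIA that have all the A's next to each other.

12

Treat the 3 copies of A as a single block. The multiset to arrange is then {AAA, C, C, I}, 4 items in all.
That gives (4)!/(2!) = 12 arrangements.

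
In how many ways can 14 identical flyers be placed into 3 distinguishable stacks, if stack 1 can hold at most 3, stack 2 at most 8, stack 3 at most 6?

10

Ignoring the caps, the number of non-negative solutions to x_1+…+x_3 = 14 is C(16,2) = 120.
Subtract solutions that violate a single cap (substitute x_i' = x_i − (cap_i+1)): x_1 ≥ 4 gives C(12,2) = 66; x_2 ≥ 9 gives C(7,2) = 21; x_3 ≥ 7 gives C(9,2) = 36. Together 123.
Add back pairs where two caps are both exceeded: 3 + 10 + 0 = 13.
By inclusion–exclusion the count is 120 − 123 + 13 = 10.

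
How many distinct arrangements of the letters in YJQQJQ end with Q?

With the last slot taken by Q, it remains to arrange the other 5 letters (YJQJQ).
Those 5 letters have J appearing twice and Q appearing twice, giving (5)!/(2!·2!) = 30.

30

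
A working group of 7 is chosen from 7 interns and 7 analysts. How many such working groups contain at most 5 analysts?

Split by how many analysts are chosen (0 through 5).
Sum: C(7,0)·C(7,7) + C(7,1)·C(7,6) + C(7,2)·C(7,5) + C(7,3)·C(7,4) + C(7,4)·C(7,3) + C(7,5)·C(7,2) = 1 + 49 + 441 + 1225 + 1225 + 441 = 3382.

3382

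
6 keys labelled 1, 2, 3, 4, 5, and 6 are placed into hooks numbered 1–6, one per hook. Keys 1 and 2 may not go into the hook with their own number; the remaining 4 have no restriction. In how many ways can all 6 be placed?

504

Let Aᵢ (for i ∈ {1, 2}) be the placements that put key i in its forbidden hook. Any j of these fix j positions, leaving (6−j)! ways to fill the rest, and there are C(2,j) ways to pick which j.
By inclusion–exclusion, the number of valid placements is Σ_{j=0}^{2} (−1)^j C(2,j)·(6−j)!.
Computing: 720 − 240 + 24 = 504.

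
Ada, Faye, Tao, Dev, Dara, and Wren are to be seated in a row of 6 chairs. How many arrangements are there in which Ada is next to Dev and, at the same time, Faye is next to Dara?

96

Treat {Ada,Dev} as one block (2 orders) and {Faye,Dara} as another (2 orders).
That leaves 4 units to arrange: 2 × 2 × 4! = 4 × 24 = 96.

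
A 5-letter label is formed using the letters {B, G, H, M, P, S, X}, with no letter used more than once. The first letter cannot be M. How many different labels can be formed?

The first letter has 7−1 = 6 choices (anything except M).
The remaining 4 letters are filled from the other 6 symbols without repetition: 6 × 5 × 4 × 3 = 360.
Total: 6 × 360 = 2160.

2160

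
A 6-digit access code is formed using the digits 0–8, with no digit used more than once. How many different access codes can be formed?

This is a permutation of 6 out of 9: P(9,6) = 9!/3!.
9 × 8 × 7 × 6 × 5 × 4 = 60480.

60480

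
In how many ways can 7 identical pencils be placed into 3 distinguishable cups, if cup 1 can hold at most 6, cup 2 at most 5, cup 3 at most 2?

Ignoring the caps, the number of non-negative solutions to x_1+…+x_3 = 7 is C(9,2) = 36.
Subtract solutions that violate a single cap (substitute x_i' = x_i − (cap_i+1)): x_1 ≥ 7 gives C(2,2) = 1; x_2 ≥ 6 gives C(3,2) = 3; x_3 ≥ 3 gives C(6,2) = 15. Together 19.
No two caps can be exceeded simultaneously, so the pair terms are all 0.
By inclusion–exclusion the count is 36 − 19 + 0 = 17.

17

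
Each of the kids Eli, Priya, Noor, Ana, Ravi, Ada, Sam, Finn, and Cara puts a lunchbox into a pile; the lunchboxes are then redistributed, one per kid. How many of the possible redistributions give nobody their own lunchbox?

133496

Let Aᵢ be the assignments in which kid i gets their own lunchbox. We want the size of the complement of A₁∪…∪A_9.
By inclusion–exclusion this is Σ_{j=0}^{9} (−1)^j C(9,j)·(9−j)!.
Computing: 362880 − 362880 + 181440 − 60480 + 15120 − 3024 + 504 − 72 + 9 − 1 = 133496.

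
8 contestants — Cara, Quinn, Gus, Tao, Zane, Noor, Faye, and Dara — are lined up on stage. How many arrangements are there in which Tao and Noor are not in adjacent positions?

30240

There are 8! = 40320 arrangements in all. If Tao and Noor are adjacent, merging them into one block gives 2·(7)! = 10080 arrangements.
Complementary counting: 40320 − 10080 = 30240.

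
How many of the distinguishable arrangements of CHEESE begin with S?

20

With the first slot taken by S, it remains to arrange the other 5 letters (CHEEE).
Those 5 letters have E appearing 3 times, giving (5)!/(3!) = 20.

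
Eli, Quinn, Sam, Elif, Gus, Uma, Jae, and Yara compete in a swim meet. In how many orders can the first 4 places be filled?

There are 8 choices for 1st place, 7 for 2nd, and so on down to 5 for position 4.
That gives 8 × 7 × 6 × 5 = 1680.

1680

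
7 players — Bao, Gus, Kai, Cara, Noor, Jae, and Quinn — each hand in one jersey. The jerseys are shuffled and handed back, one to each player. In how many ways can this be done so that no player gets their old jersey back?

Let Aᵢ be the assignments in which player i gets their old jersey. We want the size of the complement of A₁∪…∪A_7.
By inclusion–exclusion this is Σ_{j=0}^{7} (−1)^j C(7,j)·(7−j)!.
Computing: 5040 − 5040 + 2520 − 840 + 210 − 42 + 7 − 1 = 1854.

1854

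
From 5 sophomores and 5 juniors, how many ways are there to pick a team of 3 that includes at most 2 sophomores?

Split by how many sophomores are chosen (0 through 2).
Sum: C(5,0)·C(5,3) + C(5,1)·C(5,2) + C(5,2)·C(5,1) = 10 + 50 + 50 = 110.

110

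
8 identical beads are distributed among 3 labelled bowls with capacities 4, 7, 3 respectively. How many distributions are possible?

19

Ignoring the caps, the number of non-negative solutions to x_1+…+x_3 = 8 is C(10,2) = 45.
Subtract solutions that violate a single cap (substitute x_i' = x_i − (cap_i+1)): x_1 ≥ 5 gives C(5,2) = 10; x_2 ≥ 8 gives C(2,2) = 1; x_3 ≥ 4 gives C(6,2) = 15. Together 26.
No two caps can be exceeded simultaneously, so the pair terms are all 0.
By inclusion–exclusion the count is 45 − 26 + 0 = 19.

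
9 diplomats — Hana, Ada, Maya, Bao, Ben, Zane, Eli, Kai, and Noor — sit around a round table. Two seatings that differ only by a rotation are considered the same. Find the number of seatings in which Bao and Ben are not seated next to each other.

30240

Without the restriction there are (8)! = 40320 seatings.
Those with Bao next to Ben: fuse the pair into one unit and seat 8 units around a circle — 2·(7)! = 10080.
Subtracting, 40320 − 10080 = 30240.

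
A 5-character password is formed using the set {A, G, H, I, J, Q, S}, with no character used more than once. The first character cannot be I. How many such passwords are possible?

2160

The first character has 7−1 = 6 choices (anything except I).
The remaining 4 characters are filled from the other 6 symbols without repetition: 6 × 5 × 4 × 3 = 360.
Total: 6 × 360 = 2160.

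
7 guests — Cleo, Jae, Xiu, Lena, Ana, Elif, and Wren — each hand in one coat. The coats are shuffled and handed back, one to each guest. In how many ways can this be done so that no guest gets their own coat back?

Let Aᵢ be the assignments in which guest i gets their own coat. We want the size of the complement of A₁∪…∪A_7.
By inclusion–exclusion this is Σ_{j=0}^{7} (−1)^j C(7,j)·(7−j)!.
Computing: 5040 − 5040 + 2520 − 840 + 210 − 42 + 7 − 1 = 1854.

1854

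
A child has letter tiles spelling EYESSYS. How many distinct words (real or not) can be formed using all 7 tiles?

EYESSYS has 7 letters with E appearing twice, S appearing 3 times, and Y appearing twice.
The number of distinct arrangements is 7!/(3!·2!·2!) = 5040/24 = 210.

210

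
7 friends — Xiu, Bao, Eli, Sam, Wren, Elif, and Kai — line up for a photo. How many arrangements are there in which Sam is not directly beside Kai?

Of the 7! = 5040 arrangements, those with Sam and Kai adjacent number 2 × 6! = 1440 (treat the pair as a block with 2 internal orders).
So 5040 − 1440 = 3600 arrangements keep them apart.

3600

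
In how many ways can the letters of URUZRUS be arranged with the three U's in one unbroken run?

60

Treat the 3 copies of U as a single block. The multiset to arrange is then {UUU, R, R, S, Z}, 5 items in all.
That gives (5)!/(2!) = 60 arrangements.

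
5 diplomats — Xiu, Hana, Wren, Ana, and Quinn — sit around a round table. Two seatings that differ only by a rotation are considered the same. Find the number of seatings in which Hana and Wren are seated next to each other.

Treat {Hana, Wren} as one unit (2 internal orders) and seat the resulting 4 units around the table: (3)! circular arrangements.
So 2 × (3)! = 2 × 6 = 12.

12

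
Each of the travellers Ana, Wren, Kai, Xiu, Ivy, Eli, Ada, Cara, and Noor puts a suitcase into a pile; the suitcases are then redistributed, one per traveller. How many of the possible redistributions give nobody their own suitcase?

133496

Count assignments avoiding every fixed point. For any j of the 9 travellers fixed to their own suitcase, the other 9−j can be arranged in (9−j)! ways.
By inclusion–exclusion this is Σ_{j=0}^{9} (−1)^j C(9,j)·(9−j)!.
Computing: 362880 − 362880 + 181440 − 60480 + 15120 − 3024 + 504 − 72 + 9 − 1 = 133496.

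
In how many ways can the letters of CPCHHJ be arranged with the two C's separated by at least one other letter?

There are 6!/(2!·2!) = 180 arrangements of CPCHHJ in total.
If the two C's are adjacent, glue them into one block, leaving 5 items to arrange: (5)!/(2!) = 60 ways.
Subtracting, 180 − 60 = 120 arrangements keep the C's apart.

120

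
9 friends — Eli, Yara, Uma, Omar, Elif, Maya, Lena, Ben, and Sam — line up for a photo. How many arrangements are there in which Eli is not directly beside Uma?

There are 9! = 362880 arrangements in all. If Eli and Uma are adjacent, merging them into one block gives 2·(8)! = 80640 arrangements.
So 362880 − 80640 = 282240 arrangements keep them apart.

282240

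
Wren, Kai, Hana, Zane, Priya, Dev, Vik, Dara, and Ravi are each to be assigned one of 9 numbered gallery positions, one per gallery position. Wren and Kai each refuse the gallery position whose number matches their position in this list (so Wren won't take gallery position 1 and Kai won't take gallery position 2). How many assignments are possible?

Let Aᵢ (for i ∈ {1, 2}) be the placements that put person i in their forbidden gallery position. Any j of these fix j positions, leaving (9−j)! ways to fill the rest, and there are C(2,j) ways to pick which j.
By inclusion–exclusion, the number of valid placements is Σ_{j=0}^{2} (−1)^j C(2,j)·(9−j)!.
Computing: 362880 − 80640 + 5040 = 287280.

287280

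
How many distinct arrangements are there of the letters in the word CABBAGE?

Letter multiplicities in CABBAGE: A×2, B×2, C×1, E×1, G×1.
Dividing 7! = 5040 by 2!·2! = 4 for the repeated letters gives 1260.

1260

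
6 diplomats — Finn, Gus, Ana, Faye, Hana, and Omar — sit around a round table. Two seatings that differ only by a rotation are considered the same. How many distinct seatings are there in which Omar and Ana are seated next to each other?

Treat {Omar, Ana} as one unit (2 internal orders) and seat the resulting 5 units around the table: (4)! circular arrangements.
So 2 × (4)! = 2 × 24 = 48.

48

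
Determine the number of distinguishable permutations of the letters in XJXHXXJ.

105

The 7 letters of XJXHXXJ have repeats: J appearing twice and X appearing 4 times.
Dividing 7! = 5040 by 4!·2! = 48 for the repeated letters gives 105.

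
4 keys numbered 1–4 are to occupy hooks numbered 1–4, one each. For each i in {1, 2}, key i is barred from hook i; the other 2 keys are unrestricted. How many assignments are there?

14

Let Aᵢ (for i ∈ {1, 2}) be the placements that put key i in its forbidden hook. Any j of these fix j positions, leaving (4−j)! ways to fill the rest, and there are C(2,j) ways to pick which j.
By inclusion–exclusion, the number of valid placements is Σ_{j=0}^{2} (−1)^j C(2,j)·(4−j)!.
Computing: 24 − 12 + 2 = 14.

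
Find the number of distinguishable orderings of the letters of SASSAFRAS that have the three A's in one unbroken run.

Treat the 3 copies of A as a single block. The multiset to arrange is then {AAA, F, R, S, S, S, S}, 7 items in all.
That gives (7)!/(4!) = 210 arrangements.

210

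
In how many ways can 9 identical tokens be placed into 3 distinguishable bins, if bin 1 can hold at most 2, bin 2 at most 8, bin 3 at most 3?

11

Ignoring the caps, the number of non-negative solutions to x_1+…+x_3 = 9 is C(11,2) = 55.
Subtract solutions that violate a single cap (substitute x_i' = x_i − (cap_i+1)): x_1 ≥ 3 gives C(8,2) = 28; x_2 ≥ 9 gives C(2,2) = 1; x_3 ≥ 4 gives C(7,2) = 21. Together 50.
Add back pairs where two caps are both exceeded: 0 + 6 + 0 = 6.
By inclusion–exclusion the count is 55 − 50 + 6 = 11.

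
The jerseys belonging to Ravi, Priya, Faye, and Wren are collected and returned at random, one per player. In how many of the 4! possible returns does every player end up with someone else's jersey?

9

Count assignments avoiding every fixed point. For any j of the 4 players fixed to their old jersey, the other 4−j can be arranged in (4−j)! ways.
By inclusion–exclusion this is Σ_{j=0}^{4} (−1)^j C(4,j)·(4−j)!.
Computing: 24 − 24 + 12 − 4 + 1 = 9.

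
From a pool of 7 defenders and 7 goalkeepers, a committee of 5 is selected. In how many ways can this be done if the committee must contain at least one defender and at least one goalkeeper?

Unrestricted: C(14,5) = 2002 ways to pick any 5 of the 14.
Selections missing a whole group: no defenders → C(7,5) = 21; no goalkeepers → C(7,5) = 21.
Both groups omitted at once is impossible, so 2002 − 42 = 1960.

1960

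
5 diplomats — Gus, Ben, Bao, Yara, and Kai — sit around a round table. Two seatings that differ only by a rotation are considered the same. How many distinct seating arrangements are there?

24

Seat Gus anywhere (absorbing the rotational symmetry), then permute the other 4: (4)! = 24.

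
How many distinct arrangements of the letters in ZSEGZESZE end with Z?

With the last slot taken by Z, it remains to arrange the other 8 letters (SEGZESZE).
Those 8 letters have E appearing 3 times, S appearing twice, and Z appearing twice, giving (8)!/(3!·2!·2!) = 1680.

1680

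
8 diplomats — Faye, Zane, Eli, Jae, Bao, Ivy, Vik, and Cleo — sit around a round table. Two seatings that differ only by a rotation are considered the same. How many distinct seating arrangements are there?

5040

Fix one person's seat to break rotational symmetry; the remaining 7 people can be arranged in (7)! = 5040 ways.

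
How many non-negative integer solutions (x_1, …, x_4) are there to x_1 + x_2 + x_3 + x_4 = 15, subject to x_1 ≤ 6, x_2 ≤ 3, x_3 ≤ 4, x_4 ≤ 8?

70

Without the upper bounds there are C(18,3) = 816 ways to split 15 among 4 variables.
Subtract solutions that violate a single cap (substitute x_i' = x_i − (cap_i+1)): x_1 ≥ 7 gives C(11,3) = 165; x_2 ≥ 4 gives C(14,3) = 364; x_3 ≥ 5 gives C(13,3) = 286; x_4 ≥ 9 gives C(9,3) = 84. Together 899.
Add back pairs where two caps are both exceeded: 35 + 20 + 0 + 84 + 10 + 4 = 153.
By inclusion–exclusion the count is 816 − 899 + 153 = 70.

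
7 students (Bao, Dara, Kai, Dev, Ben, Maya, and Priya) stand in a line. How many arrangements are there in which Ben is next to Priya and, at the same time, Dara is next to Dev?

Treat {Ben,Priya} as one block (2 orders) and {Dara,Dev} as another (2 orders).
That leaves 5 units to arrange: 2 × 2 × 5! = 4 × 120 = 480.

480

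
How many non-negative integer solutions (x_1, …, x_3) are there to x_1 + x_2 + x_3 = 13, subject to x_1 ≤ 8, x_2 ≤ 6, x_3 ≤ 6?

By stars and bars, unrestricted non-negative solutions to x_1+…+x_3 = 13 number C(13+2,2) = 105.
Subtract solutions that violate a single cap (substitute x_i' = x_i − (cap_i+1)): x_1 ≥ 9 gives C(6,2) = 15; x_2 ≥ 7 gives C(8,2) = 28; x_3 ≥ 7 gives C(8,2) = 28. Together 71.
No two caps can be exceeded simultaneously, so the pair terms are all 0.
By inclusion–exclusion the count is 105 − 71 + 0 = 34.

34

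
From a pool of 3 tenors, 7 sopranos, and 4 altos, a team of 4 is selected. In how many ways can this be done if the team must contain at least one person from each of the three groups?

462

Total 4-person selections from all 14: C(14,4) = 1001.
Subtract selections that omit an entire group: no tenors → C(11,4) = 330; no sopranos → C(7,4) = 35; no altos → C(10,4) = 210.
Add back selections omitting two groups (i.e. drawn from a single group): C(3,4) + C(7,4) + C(4,4) = 36.
By inclusion–exclusion: 1001 − 575 + 36 = 462.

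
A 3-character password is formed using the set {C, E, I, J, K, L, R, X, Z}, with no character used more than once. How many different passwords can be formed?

504

Choose and order 3 of the 9 symbols: the first character has 9 options, the next 8, then 7.
9 × 8 × 7 = 504.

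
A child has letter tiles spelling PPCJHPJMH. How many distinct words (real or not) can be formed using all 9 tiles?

15120

The 9 letters of PPCJHPJMH have repeats: H appearing twice, J appearing twice, and P appearing 3 times.
So there are 9! / (3!·2!·2!) = 15120 distinguishable arrangements.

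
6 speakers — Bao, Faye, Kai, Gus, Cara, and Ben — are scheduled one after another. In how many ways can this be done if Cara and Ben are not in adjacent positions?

There are 6! = 720 arrangements in all. If Cara and Ben are adjacent, merging them into one block gives 2·(5)! = 240 arrangements.
So 720 − 240 = 480 arrangements keep them apart.

480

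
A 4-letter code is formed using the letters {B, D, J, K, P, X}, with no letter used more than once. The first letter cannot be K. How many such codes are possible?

The first letter has 6−1 = 5 choices (anything except K).
The remaining 3 letters are filled from the other 5 symbols without repetition: 5 × 4 × 3 = 60.
Total: 5 × 60 = 300.

300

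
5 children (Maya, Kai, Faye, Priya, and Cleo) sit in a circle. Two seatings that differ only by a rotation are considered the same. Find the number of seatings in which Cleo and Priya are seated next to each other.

12

Glue Cleo and Priya into a block (2 internal orders). Seating 4 units around a circle gives (3)! arrangements.
So 2 × (3)! = 2 × 6 = 12.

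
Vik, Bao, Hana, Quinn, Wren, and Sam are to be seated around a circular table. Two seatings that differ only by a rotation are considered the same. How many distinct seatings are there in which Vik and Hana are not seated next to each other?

72

Without the restriction there are (5)! = 120 seatings.
Those with Vik next to Hana: fuse the pair into one unit and seat 5 units around a circle — 2·(4)! = 48.
Subtracting, 120 − 48 = 72.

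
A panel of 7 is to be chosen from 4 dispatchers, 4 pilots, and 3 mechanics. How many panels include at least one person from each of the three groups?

Unrestricted: C(11,7) = 330 ways to pick any 7 of the 11.
Subtract selections that omit an entire group: no dispatchers → C(7,7) = 1; no pilots → C(7,7) = 1; no mechanics → C(8,7) = 8.
Add back selections omitting two groups (i.e. drawn from a single group): C(4,7) + C(4,7) + C(3,7) = 0.
By inclusion–exclusion: 330 − 10 + 0 = 320.

320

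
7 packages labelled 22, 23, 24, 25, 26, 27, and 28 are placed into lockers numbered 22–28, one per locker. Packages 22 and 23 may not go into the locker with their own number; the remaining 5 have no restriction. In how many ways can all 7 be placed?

3720

Let Aᵢ (for i ∈ {22, 23}) be the placements that put package i in its forbidden locker. Any j of these fix j positions, leaving (7−j)! ways to fill the rest, and there are C(2,j) ways to pick which j.
By inclusion–exclusion, the number of valid placements is Σ_{j=0}^{2} (−1)^j C(2,j)·(7−j)!.
Computing: 5040 − 1440 + 120 = 3720.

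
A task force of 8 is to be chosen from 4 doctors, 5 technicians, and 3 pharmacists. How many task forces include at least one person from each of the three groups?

485

Unrestricted: C(12,8) = 495 ways to pick any 8 of the 12.
Subtract selections that omit an entire group: no doctors → C(8,8) = 1; no technicians → C(7,8) = 0; no pharmacists → C(9,8) = 9.
Add back selections omitting two groups (i.e. drawn from a single group): C(4,8) + C(5,8) + C(3,8) = 0.
By inclusion–exclusion: 495 − 10 + 0 = 485.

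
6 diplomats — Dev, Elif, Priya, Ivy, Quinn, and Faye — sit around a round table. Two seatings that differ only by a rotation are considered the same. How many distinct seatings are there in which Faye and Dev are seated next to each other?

48

Glue Faye and Dev into a block (2 internal orders). Seating 5 units around a circle gives (4)! arrangements.
So 2 × (4)! = 2 × 24 = 48.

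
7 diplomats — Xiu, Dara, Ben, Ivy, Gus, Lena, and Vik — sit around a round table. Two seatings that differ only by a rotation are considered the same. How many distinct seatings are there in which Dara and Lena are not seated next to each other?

480

Without the restriction there are (6)! = 720 seatings.
Those with Dara next to Lena: fuse the pair into one unit and seat 6 units around a circle — 2·(5)! = 240.
Subtracting, 720 − 240 = 480.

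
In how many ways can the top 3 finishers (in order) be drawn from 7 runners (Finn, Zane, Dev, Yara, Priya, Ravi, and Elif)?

There are 7 choices for 1st place, 6 for 2nd, and 5 for 3rd.
That gives 7 × 6 × 5 = 210.

210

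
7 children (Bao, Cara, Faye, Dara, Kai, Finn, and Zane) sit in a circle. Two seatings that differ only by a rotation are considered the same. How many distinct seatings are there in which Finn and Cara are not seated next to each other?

480

All circular seatings of 7 people number (6)! = 720.
Those with Finn next to Cara: fuse the pair into one unit and seat 6 units around a circle — 2·(5)! = 240.
Subtracting, 720 − 240 = 480.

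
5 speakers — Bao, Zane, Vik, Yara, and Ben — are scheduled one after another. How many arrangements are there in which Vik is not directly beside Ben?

72

There are 5! = 120 arrangements in all. If Vik and Ben are adjacent, merging them into one block gives 2·(4)! = 48 arrangements.
So 120 − 48 = 72 arrangements keep them apart.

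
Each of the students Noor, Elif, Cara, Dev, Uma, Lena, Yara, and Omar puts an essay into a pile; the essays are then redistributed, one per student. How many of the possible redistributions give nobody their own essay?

14833

Count assignments avoiding every fixed point. For any j of the 8 students fixed to their own essay, the other 8−j can be arranged in (8−j)! ways.
By inclusion–exclusion this is Σ_{j=0}^{8} (−1)^j C(8,j)·(8−j)!.
Computing: 40320 − 40320 + 20160 − 6720 + 1680 − 336 + 56 − 8 + 1 = 14833.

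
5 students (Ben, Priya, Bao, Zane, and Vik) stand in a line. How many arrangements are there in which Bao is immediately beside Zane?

48

Glue Bao and Zane into one block (2 internal orders), leaving 4 units to arrange in a row.
That gives 2 × 4! = 2 × 24 = 48.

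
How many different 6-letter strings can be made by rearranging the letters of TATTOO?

The 6 letters of TATTOO have repeats: O appearing twice and T appearing 3 times.
So there are 6! / (3!·2!) = 60 distinguishable arrangements.

60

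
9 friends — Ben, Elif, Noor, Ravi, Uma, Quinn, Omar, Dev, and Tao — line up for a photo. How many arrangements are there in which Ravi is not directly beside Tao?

Of the 9! = 362880 arrangements, those with Ravi and Tao adjacent number 2 × 8! = 80640 (treat the pair as a block with 2 internal orders).
So 362880 − 80640 = 282240 arrangements keep them apart.

282240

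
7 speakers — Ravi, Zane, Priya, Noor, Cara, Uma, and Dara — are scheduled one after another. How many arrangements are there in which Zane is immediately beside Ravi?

Glue Zane and Ravi into one block (2 internal orders), leaving 6 units to arrange in a row.
So the count is 2·(6)! = 1440.

1440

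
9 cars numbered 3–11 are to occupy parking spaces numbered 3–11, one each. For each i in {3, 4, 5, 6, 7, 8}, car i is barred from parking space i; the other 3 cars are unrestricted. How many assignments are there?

Let Aᵢ (for 3 ≤ i ≤ 8) be the placements that put car i in its forbidden parking space. Any j of these fix j positions, leaving (9−j)! ways to fill the rest, and there are C(6,j) ways to pick which j.
By inclusion–exclusion, the number of valid placements is Σ_{j=0}^{6} (−1)^j C(6,j)·(9−j)!.
Computing: 362880 − 241920 + 75600 − 14400 + 1800 − 144 + 6 = 183822.

183822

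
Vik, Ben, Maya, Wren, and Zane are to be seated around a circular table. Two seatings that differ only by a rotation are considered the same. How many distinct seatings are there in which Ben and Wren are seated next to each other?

Glue Ben and Wren into a block (2 internal orders). Seating 4 units around a circle gives (3)! arrangements.
So 2 × (3)! = 2 × 6 = 12.

12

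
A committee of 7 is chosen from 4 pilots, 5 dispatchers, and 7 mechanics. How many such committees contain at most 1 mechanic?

624

Split by how many mechanics are chosen (0 through 1).
Sum: C(7,0)·C(9,7) + C(7,1)·C(9,6) = 36 + 588 = 624.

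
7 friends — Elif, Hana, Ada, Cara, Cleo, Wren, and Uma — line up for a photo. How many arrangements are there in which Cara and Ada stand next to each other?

1440

Place the 5 others and the Cara-Ada pair as 6 objects in a line; the pair has 2 internal arrangements.
That gives 2 × 6! = 2 × 720 = 1440.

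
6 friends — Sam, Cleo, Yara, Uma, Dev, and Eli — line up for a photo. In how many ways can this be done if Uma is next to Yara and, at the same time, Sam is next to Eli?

96

Treat {Uma,Yara} as one block (2 orders) and {Sam,Eli} as another (2 orders).
That leaves 4 units to arrange: 2 × 2 × 4! = 4 × 24 = 96.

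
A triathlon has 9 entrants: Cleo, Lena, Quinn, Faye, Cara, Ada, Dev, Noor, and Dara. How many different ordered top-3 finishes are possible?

There are 9 choices for 1st place, 8 for 2nd, and 7 for 3rd.
That gives 9 × 8 × 7 = 504.

504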